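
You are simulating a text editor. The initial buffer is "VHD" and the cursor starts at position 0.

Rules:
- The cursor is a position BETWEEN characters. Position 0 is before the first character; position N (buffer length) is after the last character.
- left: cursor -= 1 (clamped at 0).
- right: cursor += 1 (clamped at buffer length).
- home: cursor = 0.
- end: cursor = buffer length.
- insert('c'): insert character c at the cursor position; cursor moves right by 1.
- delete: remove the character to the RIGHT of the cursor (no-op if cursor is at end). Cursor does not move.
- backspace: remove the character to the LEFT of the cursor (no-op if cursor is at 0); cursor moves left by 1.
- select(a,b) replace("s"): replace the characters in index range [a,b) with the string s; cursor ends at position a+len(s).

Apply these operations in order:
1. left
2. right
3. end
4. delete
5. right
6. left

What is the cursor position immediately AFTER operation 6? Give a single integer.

Answer: 2

Derivation:
After op 1 (left): buf='VHD' cursor=0
After op 2 (right): buf='VHD' cursor=1
After op 3 (end): buf='VHD' cursor=3
After op 4 (delete): buf='VHD' cursor=3
After op 5 (right): buf='VHD' cursor=3
After op 6 (left): buf='VHD' cursor=2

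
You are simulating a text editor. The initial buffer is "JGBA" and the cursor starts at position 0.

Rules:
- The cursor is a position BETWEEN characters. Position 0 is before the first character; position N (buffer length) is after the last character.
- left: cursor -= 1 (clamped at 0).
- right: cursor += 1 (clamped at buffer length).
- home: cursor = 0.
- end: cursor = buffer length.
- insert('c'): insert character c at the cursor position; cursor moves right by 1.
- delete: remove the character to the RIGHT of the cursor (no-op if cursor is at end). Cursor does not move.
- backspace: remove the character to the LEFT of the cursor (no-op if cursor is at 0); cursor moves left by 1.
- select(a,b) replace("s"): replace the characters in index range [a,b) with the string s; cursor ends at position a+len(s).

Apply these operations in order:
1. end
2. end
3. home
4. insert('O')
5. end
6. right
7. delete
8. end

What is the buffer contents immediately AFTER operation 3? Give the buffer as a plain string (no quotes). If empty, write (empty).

Answer: JGBA

Derivation:
After op 1 (end): buf='JGBA' cursor=4
After op 2 (end): buf='JGBA' cursor=4
After op 3 (home): buf='JGBA' cursor=0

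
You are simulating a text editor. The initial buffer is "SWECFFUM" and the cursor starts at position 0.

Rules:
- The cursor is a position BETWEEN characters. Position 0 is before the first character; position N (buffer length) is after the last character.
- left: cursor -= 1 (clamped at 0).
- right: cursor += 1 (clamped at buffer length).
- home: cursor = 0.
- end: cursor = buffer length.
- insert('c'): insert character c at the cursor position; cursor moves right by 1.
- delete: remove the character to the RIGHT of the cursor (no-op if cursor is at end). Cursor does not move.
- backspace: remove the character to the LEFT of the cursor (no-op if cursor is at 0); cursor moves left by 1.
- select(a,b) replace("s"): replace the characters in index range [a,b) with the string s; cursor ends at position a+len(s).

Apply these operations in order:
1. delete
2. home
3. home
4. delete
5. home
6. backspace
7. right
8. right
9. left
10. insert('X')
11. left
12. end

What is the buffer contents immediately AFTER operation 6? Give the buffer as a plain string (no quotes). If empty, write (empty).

Answer: ECFFUM

Derivation:
After op 1 (delete): buf='WECFFUM' cursor=0
After op 2 (home): buf='WECFFUM' cursor=0
After op 3 (home): buf='WECFFUM' cursor=0
After op 4 (delete): buf='ECFFUM' cursor=0
After op 5 (home): buf='ECFFUM' cursor=0
After op 6 (backspace): buf='ECFFUM' cursor=0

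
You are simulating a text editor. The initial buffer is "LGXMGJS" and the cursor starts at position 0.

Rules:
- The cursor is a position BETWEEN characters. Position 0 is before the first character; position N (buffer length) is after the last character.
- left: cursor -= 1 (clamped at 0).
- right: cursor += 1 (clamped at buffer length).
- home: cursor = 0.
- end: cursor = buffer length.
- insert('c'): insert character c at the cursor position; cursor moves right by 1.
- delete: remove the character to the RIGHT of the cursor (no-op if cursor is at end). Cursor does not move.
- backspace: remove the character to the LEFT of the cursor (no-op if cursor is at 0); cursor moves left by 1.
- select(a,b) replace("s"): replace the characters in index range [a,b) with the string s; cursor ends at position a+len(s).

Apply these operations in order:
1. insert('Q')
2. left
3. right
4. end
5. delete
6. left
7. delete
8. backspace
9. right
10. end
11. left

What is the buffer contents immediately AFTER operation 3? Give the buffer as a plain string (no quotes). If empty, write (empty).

Answer: QLGXMGJS

Derivation:
After op 1 (insert('Q')): buf='QLGXMGJS' cursor=1
After op 2 (left): buf='QLGXMGJS' cursor=0
After op 3 (right): buf='QLGXMGJS' cursor=1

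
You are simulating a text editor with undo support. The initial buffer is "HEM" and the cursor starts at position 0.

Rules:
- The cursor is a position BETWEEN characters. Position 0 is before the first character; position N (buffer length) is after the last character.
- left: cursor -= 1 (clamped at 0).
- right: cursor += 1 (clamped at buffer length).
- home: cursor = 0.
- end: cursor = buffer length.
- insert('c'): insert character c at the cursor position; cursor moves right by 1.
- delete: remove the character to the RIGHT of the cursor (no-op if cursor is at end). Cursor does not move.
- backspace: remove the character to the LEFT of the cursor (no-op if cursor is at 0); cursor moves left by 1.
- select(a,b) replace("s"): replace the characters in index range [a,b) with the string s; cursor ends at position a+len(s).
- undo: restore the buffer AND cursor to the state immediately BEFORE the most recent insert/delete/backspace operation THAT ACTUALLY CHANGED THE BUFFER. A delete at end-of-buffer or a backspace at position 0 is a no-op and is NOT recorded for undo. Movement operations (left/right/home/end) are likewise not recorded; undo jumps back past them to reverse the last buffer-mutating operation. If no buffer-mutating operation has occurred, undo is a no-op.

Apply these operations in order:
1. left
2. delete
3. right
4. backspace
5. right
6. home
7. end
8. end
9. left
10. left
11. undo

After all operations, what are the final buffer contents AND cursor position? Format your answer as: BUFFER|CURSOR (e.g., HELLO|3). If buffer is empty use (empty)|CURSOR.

After op 1 (left): buf='HEM' cursor=0
After op 2 (delete): buf='EM' cursor=0
After op 3 (right): buf='EM' cursor=1
After op 4 (backspace): buf='M' cursor=0
After op 5 (right): buf='M' cursor=1
After op 6 (home): buf='M' cursor=0
After op 7 (end): buf='M' cursor=1
After op 8 (end): buf='M' cursor=1
After op 9 (left): buf='M' cursor=0
After op 10 (left): buf='M' cursor=0
After op 11 (undo): buf='EM' cursor=1

Answer: EM|1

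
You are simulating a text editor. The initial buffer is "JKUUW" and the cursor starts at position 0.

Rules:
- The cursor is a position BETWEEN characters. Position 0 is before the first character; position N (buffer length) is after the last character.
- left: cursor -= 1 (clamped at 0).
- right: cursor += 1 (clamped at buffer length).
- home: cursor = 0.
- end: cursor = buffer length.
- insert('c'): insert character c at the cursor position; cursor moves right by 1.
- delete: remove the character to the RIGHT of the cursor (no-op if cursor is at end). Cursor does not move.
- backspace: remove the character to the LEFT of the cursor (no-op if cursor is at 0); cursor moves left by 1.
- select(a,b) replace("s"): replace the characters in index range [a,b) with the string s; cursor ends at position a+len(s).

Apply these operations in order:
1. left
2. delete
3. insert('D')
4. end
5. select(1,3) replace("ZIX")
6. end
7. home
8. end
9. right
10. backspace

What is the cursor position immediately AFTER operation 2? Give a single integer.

After op 1 (left): buf='JKUUW' cursor=0
After op 2 (delete): buf='KUUW' cursor=0

Answer: 0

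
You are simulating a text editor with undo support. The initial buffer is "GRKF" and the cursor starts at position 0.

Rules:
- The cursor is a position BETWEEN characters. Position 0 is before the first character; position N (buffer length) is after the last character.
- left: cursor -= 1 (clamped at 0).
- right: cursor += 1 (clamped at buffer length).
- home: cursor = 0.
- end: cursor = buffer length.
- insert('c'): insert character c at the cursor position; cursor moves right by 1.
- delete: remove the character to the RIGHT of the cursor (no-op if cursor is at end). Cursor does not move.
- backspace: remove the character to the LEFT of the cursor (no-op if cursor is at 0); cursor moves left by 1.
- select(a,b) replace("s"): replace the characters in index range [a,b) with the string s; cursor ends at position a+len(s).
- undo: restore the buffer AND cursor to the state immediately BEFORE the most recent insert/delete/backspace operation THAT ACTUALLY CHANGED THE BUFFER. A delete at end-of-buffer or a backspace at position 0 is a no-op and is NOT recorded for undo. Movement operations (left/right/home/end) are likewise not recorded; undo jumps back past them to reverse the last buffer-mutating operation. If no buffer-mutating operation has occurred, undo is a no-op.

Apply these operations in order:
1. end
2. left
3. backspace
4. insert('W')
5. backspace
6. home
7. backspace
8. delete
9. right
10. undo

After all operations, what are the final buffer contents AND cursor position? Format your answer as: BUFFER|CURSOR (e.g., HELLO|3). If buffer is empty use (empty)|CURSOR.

Answer: GRF|0

Derivation:
After op 1 (end): buf='GRKF' cursor=4
After op 2 (left): buf='GRKF' cursor=3
After op 3 (backspace): buf='GRF' cursor=2
After op 4 (insert('W')): buf='GRWF' cursor=3
After op 5 (backspace): buf='GRF' cursor=2
After op 6 (home): buf='GRF' cursor=0
After op 7 (backspace): buf='GRF' cursor=0
After op 8 (delete): buf='RF' cursor=0
After op 9 (right): buf='RF' cursor=1
After op 10 (undo): buf='GRF' cursor=0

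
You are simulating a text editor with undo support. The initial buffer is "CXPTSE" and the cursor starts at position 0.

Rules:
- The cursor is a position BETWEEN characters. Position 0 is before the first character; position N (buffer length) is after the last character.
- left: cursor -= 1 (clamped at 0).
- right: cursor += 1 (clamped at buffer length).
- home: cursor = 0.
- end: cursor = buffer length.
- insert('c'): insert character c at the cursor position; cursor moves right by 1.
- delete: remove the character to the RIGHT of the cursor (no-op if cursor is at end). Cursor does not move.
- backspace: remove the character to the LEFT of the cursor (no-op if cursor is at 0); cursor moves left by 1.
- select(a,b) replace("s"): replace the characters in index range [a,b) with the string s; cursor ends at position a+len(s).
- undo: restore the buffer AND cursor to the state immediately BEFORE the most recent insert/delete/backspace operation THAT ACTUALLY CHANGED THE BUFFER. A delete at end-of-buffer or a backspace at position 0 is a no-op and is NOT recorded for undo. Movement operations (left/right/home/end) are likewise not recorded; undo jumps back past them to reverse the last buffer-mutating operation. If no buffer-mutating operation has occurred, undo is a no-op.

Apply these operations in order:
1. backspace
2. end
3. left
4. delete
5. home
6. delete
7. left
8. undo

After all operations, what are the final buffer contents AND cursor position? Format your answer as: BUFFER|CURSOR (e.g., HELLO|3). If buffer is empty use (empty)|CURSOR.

Answer: CXPTS|0

Derivation:
After op 1 (backspace): buf='CXPTSE' cursor=0
After op 2 (end): buf='CXPTSE' cursor=6
After op 3 (left): buf='CXPTSE' cursor=5
After op 4 (delete): buf='CXPTS' cursor=5
After op 5 (home): buf='CXPTS' cursor=0
After op 6 (delete): buf='XPTS' cursor=0
After op 7 (left): buf='XPTS' cursor=0
After op 8 (undo): buf='CXPTS' cursor=0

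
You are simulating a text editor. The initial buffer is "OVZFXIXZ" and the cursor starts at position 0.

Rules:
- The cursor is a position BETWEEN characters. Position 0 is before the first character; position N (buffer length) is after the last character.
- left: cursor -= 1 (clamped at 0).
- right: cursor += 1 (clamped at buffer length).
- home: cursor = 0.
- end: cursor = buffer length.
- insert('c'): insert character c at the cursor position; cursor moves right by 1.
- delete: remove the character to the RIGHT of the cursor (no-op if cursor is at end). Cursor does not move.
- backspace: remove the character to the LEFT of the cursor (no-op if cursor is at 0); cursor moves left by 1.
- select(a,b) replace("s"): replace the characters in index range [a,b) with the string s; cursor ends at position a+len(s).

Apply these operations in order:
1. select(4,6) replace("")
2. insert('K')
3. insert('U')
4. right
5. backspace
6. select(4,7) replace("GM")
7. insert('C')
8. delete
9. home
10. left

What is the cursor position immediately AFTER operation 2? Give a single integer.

After op 1 (select(4,6) replace("")): buf='OVZFXZ' cursor=4
After op 2 (insert('K')): buf='OVZFKXZ' cursor=5

Answer: 5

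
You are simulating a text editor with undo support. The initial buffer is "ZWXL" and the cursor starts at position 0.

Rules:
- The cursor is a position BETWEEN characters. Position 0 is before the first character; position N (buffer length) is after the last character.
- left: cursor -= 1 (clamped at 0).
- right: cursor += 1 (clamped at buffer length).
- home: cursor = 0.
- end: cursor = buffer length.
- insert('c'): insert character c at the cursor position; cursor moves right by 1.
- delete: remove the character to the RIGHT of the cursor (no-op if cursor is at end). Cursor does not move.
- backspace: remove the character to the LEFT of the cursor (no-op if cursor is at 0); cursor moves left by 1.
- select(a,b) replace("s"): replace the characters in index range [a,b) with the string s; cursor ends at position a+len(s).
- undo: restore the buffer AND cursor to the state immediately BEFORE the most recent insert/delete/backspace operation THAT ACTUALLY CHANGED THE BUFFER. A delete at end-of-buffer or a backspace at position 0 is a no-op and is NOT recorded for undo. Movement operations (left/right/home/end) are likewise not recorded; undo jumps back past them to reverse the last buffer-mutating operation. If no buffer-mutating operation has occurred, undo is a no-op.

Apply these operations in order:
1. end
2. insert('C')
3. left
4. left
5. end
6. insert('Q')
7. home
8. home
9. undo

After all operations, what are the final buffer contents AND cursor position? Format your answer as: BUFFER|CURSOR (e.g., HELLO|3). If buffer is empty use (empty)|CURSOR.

Answer: ZWXLC|5

Derivation:
After op 1 (end): buf='ZWXL' cursor=4
After op 2 (insert('C')): buf='ZWXLC' cursor=5
After op 3 (left): buf='ZWXLC' cursor=4
After op 4 (left): buf='ZWXLC' cursor=3
After op 5 (end): buf='ZWXLC' cursor=5
After op 6 (insert('Q')): buf='ZWXLCQ' cursor=6
After op 7 (home): buf='ZWXLCQ' cursor=0
After op 8 (home): buf='ZWXLCQ' cursor=0
After op 9 (undo): buf='ZWXLC' cursor=5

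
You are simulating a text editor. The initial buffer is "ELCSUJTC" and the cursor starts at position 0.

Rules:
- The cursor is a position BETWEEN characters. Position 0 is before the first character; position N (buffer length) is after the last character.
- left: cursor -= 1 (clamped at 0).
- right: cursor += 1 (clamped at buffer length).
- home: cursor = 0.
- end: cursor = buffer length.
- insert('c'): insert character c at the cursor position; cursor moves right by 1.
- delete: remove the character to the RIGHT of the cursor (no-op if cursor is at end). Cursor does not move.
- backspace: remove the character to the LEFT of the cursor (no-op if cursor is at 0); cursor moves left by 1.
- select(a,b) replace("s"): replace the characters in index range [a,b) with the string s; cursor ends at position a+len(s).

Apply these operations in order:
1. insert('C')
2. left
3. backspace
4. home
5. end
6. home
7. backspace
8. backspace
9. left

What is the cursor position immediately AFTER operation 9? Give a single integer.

After op 1 (insert('C')): buf='CELCSUJTC' cursor=1
After op 2 (left): buf='CELCSUJTC' cursor=0
After op 3 (backspace): buf='CELCSUJTC' cursor=0
After op 4 (home): buf='CELCSUJTC' cursor=0
After op 5 (end): buf='CELCSUJTC' cursor=9
After op 6 (home): buf='CELCSUJTC' cursor=0
After op 7 (backspace): buf='CELCSUJTC' cursor=0
After op 8 (backspace): buf='CELCSUJTC' cursor=0
After op 9 (left): buf='CELCSUJTC' cursor=0

Answer: 0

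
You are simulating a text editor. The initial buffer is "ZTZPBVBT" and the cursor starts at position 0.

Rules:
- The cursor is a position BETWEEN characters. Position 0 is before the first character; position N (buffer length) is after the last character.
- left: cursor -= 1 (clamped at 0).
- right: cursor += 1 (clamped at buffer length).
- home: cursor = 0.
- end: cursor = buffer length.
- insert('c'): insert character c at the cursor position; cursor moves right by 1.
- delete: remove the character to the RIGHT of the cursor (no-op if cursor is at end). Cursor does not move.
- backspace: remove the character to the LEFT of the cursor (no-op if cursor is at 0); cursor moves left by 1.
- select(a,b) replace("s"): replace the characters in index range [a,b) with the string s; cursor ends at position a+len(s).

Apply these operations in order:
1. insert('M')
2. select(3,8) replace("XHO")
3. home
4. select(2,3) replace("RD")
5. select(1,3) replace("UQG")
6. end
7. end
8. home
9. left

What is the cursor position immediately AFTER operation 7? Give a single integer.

After op 1 (insert('M')): buf='MZTZPBVBT' cursor=1
After op 2 (select(3,8) replace("XHO")): buf='MZTXHOT' cursor=6
After op 3 (home): buf='MZTXHOT' cursor=0
After op 4 (select(2,3) replace("RD")): buf='MZRDXHOT' cursor=4
After op 5 (select(1,3) replace("UQG")): buf='MUQGDXHOT' cursor=4
After op 6 (end): buf='MUQGDXHOT' cursor=9
After op 7 (end): buf='MUQGDXHOT' cursor=9

Answer: 9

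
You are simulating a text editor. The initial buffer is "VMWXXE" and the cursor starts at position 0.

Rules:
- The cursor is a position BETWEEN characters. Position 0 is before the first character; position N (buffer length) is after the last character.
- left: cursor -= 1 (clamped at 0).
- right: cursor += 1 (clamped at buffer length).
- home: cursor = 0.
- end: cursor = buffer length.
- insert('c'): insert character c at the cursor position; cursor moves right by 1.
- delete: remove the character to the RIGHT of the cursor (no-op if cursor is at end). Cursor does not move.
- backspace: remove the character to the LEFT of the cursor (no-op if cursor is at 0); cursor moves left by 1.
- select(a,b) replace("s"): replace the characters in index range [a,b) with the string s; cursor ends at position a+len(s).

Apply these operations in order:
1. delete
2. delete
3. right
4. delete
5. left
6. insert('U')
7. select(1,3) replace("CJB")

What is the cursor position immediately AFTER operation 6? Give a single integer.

After op 1 (delete): buf='MWXXE' cursor=0
After op 2 (delete): buf='WXXE' cursor=0
After op 3 (right): buf='WXXE' cursor=1
After op 4 (delete): buf='WXE' cursor=1
After op 5 (left): buf='WXE' cursor=0
After op 6 (insert('U')): buf='UWXE' cursor=1

Answer: 1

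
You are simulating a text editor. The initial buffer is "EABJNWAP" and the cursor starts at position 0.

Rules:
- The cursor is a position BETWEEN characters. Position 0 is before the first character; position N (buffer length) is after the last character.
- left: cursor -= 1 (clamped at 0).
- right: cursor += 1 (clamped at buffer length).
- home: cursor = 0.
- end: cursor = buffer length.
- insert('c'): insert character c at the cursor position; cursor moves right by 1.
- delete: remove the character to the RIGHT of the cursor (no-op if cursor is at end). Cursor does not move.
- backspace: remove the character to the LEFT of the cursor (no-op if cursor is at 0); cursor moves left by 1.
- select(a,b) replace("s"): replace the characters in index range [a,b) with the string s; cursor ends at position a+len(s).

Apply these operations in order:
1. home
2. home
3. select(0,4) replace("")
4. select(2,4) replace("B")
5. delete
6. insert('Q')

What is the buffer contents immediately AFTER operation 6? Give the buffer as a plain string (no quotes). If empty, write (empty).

Answer: NWBQ

Derivation:
After op 1 (home): buf='EABJNWAP' cursor=0
After op 2 (home): buf='EABJNWAP' cursor=0
After op 3 (select(0,4) replace("")): buf='NWAP' cursor=0
After op 4 (select(2,4) replace("B")): buf='NWB' cursor=3
After op 5 (delete): buf='NWB' cursor=3
After op 6 (insert('Q')): buf='NWBQ' cursor=4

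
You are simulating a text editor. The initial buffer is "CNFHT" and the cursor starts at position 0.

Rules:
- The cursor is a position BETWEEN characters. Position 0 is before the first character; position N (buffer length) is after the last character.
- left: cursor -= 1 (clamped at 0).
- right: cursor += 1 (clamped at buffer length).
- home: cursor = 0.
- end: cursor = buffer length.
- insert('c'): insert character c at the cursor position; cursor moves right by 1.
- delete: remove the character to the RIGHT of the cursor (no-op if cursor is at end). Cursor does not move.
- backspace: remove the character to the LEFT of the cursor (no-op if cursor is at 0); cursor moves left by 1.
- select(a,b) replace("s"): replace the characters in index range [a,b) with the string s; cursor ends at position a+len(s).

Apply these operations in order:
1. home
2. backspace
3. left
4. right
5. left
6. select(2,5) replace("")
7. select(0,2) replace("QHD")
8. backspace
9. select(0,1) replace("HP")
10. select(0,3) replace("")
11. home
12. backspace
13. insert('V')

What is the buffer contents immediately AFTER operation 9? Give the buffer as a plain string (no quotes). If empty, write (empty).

Answer: HPH

Derivation:
After op 1 (home): buf='CNFHT' cursor=0
After op 2 (backspace): buf='CNFHT' cursor=0
After op 3 (left): buf='CNFHT' cursor=0
After op 4 (right): buf='CNFHT' cursor=1
After op 5 (left): buf='CNFHT' cursor=0
After op 6 (select(2,5) replace("")): buf='CN' cursor=2
After op 7 (select(0,2) replace("QHD")): buf='QHD' cursor=3
After op 8 (backspace): buf='QH' cursor=2
After op 9 (select(0,1) replace("HP")): buf='HPH' cursor=2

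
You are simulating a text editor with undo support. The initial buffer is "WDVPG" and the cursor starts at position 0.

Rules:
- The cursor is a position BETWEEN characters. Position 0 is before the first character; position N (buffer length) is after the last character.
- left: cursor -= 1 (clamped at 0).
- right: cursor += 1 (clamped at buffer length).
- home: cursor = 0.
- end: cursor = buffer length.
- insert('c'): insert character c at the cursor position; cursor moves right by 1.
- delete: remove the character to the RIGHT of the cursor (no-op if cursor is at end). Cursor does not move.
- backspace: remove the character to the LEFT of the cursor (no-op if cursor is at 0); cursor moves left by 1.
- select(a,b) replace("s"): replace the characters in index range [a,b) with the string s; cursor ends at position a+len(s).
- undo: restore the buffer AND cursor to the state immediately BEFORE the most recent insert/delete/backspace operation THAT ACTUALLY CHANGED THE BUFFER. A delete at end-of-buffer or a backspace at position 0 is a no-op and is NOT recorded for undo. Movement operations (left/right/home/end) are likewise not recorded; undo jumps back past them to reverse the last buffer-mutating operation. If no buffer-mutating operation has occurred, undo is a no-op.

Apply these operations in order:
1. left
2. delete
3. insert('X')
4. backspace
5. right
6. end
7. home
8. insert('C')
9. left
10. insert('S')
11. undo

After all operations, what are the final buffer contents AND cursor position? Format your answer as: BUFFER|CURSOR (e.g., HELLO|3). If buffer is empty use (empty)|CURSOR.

Answer: CDVPG|0

Derivation:
After op 1 (left): buf='WDVPG' cursor=0
After op 2 (delete): buf='DVPG' cursor=0
After op 3 (insert('X')): buf='XDVPG' cursor=1
After op 4 (backspace): buf='DVPG' cursor=0
After op 5 (right): buf='DVPG' cursor=1
After op 6 (end): buf='DVPG' cursor=4
After op 7 (home): buf='DVPG' cursor=0
After op 8 (insert('C')): buf='CDVPG' cursor=1
After op 9 (left): buf='CDVPG' cursor=0
After op 10 (insert('S')): buf='SCDVPG' cursor=1
After op 11 (undo): buf='CDVPG' cursor=0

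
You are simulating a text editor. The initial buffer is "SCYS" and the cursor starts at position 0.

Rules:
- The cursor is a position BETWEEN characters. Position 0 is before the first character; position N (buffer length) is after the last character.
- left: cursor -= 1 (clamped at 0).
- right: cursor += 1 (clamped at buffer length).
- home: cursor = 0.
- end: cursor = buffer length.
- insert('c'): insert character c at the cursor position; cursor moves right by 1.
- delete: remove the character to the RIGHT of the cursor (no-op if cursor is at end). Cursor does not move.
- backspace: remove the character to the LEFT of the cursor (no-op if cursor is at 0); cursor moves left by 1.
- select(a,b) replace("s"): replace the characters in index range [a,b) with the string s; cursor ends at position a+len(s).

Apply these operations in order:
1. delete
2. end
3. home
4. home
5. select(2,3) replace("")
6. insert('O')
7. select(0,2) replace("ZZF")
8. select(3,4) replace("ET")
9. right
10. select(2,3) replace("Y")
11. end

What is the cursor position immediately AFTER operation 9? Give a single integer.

After op 1 (delete): buf='CYS' cursor=0
After op 2 (end): buf='CYS' cursor=3
After op 3 (home): buf='CYS' cursor=0
After op 4 (home): buf='CYS' cursor=0
After op 5 (select(2,3) replace("")): buf='CY' cursor=2
After op 6 (insert('O')): buf='CYO' cursor=3
After op 7 (select(0,2) replace("ZZF")): buf='ZZFO' cursor=3
After op 8 (select(3,4) replace("ET")): buf='ZZFET' cursor=5
After op 9 (right): buf='ZZFET' cursor=5

Answer: 5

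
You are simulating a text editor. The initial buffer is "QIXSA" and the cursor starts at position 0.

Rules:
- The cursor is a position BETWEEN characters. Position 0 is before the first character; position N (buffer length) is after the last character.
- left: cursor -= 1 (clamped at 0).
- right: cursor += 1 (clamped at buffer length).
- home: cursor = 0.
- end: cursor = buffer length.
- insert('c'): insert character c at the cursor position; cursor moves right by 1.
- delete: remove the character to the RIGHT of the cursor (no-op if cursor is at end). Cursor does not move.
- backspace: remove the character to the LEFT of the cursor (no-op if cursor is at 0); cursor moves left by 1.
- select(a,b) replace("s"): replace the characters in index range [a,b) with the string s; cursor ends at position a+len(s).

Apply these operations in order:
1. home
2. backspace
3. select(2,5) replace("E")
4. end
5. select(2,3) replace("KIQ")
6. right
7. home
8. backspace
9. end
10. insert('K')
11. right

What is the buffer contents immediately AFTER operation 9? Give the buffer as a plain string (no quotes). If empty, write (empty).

After op 1 (home): buf='QIXSA' cursor=0
After op 2 (backspace): buf='QIXSA' cursor=0
After op 3 (select(2,5) replace("E")): buf='QIE' cursor=3
After op 4 (end): buf='QIE' cursor=3
After op 5 (select(2,3) replace("KIQ")): buf='QIKIQ' cursor=5
After op 6 (right): buf='QIKIQ' cursor=5
After op 7 (home): buf='QIKIQ' cursor=0
After op 8 (backspace): buf='QIKIQ' cursor=0
After op 9 (end): buf='QIKIQ' cursor=5

Answer: QIKIQ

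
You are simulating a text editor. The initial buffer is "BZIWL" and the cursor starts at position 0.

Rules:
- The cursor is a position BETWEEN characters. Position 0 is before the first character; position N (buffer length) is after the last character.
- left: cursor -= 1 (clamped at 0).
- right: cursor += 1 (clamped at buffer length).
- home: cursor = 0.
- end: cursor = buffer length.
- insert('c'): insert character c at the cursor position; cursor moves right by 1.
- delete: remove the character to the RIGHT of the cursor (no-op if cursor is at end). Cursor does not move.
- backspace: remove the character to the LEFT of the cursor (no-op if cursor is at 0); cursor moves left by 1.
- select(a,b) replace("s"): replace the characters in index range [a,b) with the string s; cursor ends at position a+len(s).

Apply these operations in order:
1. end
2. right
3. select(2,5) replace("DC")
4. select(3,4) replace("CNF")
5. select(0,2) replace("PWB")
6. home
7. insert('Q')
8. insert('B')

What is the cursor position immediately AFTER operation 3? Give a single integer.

Answer: 4

Derivation:
After op 1 (end): buf='BZIWL' cursor=5
After op 2 (right): buf='BZIWL' cursor=5
After op 3 (select(2,5) replace("DC")): buf='BZDC' cursor=4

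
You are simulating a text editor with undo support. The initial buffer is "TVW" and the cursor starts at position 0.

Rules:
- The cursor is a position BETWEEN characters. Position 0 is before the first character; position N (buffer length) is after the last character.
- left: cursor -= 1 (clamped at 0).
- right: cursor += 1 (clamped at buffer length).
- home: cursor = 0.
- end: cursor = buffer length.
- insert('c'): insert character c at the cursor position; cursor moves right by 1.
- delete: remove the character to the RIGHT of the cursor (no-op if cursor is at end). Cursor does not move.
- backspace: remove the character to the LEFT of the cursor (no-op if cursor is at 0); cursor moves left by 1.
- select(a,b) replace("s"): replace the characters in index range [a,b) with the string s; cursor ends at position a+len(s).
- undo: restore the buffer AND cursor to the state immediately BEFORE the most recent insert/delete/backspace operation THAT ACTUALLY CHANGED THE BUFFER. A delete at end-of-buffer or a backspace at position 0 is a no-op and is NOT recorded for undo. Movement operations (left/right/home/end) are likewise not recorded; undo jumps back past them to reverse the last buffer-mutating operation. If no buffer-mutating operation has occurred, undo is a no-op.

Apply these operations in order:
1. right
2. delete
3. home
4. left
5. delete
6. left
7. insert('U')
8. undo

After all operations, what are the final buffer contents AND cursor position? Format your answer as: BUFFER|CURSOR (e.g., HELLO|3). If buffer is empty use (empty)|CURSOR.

After op 1 (right): buf='TVW' cursor=1
After op 2 (delete): buf='TW' cursor=1
After op 3 (home): buf='TW' cursor=0
After op 4 (left): buf='TW' cursor=0
After op 5 (delete): buf='W' cursor=0
After op 6 (left): buf='W' cursor=0
After op 7 (insert('U')): buf='UW' cursor=1
After op 8 (undo): buf='W' cursor=0

Answer: W|0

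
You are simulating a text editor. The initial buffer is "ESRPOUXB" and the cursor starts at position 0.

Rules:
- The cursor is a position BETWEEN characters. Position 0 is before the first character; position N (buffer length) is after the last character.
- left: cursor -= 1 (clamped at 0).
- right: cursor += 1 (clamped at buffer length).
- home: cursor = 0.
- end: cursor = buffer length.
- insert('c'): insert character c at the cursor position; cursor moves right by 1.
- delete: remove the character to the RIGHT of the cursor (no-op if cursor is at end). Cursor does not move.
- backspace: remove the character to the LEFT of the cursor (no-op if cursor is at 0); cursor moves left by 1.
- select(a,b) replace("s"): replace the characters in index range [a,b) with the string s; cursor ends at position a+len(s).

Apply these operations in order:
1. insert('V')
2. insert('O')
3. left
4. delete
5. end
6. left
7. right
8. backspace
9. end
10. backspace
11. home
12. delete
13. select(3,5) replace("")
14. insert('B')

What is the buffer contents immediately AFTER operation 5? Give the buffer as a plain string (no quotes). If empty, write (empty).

Answer: VESRPOUXB

Derivation:
After op 1 (insert('V')): buf='VESRPOUXB' cursor=1
After op 2 (insert('O')): buf='VOESRPOUXB' cursor=2
After op 3 (left): buf='VOESRPOUXB' cursor=1
After op 4 (delete): buf='VESRPOUXB' cursor=1
After op 5 (end): buf='VESRPOUXB' cursor=9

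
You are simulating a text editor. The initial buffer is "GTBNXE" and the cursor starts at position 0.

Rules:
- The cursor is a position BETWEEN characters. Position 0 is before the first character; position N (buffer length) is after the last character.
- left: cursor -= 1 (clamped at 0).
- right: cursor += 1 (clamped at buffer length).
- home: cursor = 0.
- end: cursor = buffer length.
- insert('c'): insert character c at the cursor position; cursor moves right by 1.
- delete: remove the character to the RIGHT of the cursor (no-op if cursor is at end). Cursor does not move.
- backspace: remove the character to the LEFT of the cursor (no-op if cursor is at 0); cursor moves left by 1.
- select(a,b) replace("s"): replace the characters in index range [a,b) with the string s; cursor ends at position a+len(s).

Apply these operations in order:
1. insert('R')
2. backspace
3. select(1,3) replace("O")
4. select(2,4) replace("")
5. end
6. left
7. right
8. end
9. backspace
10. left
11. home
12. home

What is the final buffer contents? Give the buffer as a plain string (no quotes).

Answer: GO

Derivation:
After op 1 (insert('R')): buf='RGTBNXE' cursor=1
After op 2 (backspace): buf='GTBNXE' cursor=0
After op 3 (select(1,3) replace("O")): buf='GONXE' cursor=2
After op 4 (select(2,4) replace("")): buf='GOE' cursor=2
After op 5 (end): buf='GOE' cursor=3
After op 6 (left): buf='GOE' cursor=2
After op 7 (right): buf='GOE' cursor=3
After op 8 (end): buf='GOE' cursor=3
After op 9 (backspace): buf='GO' cursor=2
After op 10 (left): buf='GO' cursor=1
After op 11 (home): buf='GO' cursor=0
After op 12 (home): buf='GO' cursor=0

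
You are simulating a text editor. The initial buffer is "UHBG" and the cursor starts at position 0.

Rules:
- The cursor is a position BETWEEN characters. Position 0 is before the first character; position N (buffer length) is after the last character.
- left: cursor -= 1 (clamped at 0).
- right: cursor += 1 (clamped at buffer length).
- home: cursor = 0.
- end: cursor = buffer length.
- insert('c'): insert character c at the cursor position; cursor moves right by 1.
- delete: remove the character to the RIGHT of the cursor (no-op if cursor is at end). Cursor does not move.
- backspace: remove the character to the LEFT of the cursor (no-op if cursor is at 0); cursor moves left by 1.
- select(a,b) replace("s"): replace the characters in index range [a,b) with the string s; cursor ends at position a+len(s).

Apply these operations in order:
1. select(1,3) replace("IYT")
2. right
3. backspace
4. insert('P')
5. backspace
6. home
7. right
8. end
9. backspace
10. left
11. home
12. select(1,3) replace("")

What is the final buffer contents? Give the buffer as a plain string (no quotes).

After op 1 (select(1,3) replace("IYT")): buf='UIYTG' cursor=4
After op 2 (right): buf='UIYTG' cursor=5
After op 3 (backspace): buf='UIYT' cursor=4
After op 4 (insert('P')): buf='UIYTP' cursor=5
After op 5 (backspace): buf='UIYT' cursor=4
After op 6 (home): buf='UIYT' cursor=0
After op 7 (right): buf='UIYT' cursor=1
After op 8 (end): buf='UIYT' cursor=4
After op 9 (backspace): buf='UIY' cursor=3
After op 10 (left): buf='UIY' cursor=2
After op 11 (home): buf='UIY' cursor=0
After op 12 (select(1,3) replace("")): buf='U' cursor=1

Answer: U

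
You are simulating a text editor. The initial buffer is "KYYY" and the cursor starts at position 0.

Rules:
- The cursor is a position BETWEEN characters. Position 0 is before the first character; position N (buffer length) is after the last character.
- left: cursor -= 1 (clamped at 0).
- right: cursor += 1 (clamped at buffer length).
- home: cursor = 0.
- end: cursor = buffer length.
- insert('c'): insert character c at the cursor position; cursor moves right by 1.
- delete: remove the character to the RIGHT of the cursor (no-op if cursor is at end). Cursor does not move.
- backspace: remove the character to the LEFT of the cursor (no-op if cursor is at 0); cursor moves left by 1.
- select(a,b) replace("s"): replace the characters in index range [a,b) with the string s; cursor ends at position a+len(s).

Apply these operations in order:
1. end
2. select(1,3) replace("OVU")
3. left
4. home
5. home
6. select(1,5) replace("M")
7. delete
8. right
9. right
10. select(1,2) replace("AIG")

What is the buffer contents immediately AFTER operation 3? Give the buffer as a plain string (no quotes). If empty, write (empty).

Answer: KOVUY

Derivation:
After op 1 (end): buf='KYYY' cursor=4
After op 2 (select(1,3) replace("OVU")): buf='KOVUY' cursor=4
After op 3 (left): buf='KOVUY' cursor=3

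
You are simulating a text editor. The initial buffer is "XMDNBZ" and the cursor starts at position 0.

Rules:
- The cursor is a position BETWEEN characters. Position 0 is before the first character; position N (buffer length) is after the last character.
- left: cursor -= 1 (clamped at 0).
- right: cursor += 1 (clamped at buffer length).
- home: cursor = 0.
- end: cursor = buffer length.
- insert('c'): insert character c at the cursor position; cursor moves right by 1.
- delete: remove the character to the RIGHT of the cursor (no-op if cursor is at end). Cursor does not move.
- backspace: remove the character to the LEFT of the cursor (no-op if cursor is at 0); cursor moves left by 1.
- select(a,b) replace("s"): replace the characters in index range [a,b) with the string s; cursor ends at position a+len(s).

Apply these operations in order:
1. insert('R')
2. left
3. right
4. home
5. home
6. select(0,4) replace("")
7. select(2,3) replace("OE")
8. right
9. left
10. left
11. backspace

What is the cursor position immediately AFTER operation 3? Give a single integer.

Answer: 1

Derivation:
After op 1 (insert('R')): buf='RXMDNBZ' cursor=1
After op 2 (left): buf='RXMDNBZ' cursor=0
After op 3 (right): buf='RXMDNBZ' cursor=1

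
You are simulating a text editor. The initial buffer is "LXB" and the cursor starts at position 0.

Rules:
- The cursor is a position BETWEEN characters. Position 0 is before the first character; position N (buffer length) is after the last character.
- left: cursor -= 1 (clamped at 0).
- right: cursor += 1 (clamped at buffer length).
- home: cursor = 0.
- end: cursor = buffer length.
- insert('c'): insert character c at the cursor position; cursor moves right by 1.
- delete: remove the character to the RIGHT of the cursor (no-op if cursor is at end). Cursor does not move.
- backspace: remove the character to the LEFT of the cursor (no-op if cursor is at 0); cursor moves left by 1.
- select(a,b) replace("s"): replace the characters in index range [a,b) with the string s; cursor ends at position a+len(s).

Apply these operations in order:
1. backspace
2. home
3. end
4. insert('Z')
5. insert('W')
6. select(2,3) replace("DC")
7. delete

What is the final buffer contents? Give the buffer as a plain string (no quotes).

Answer: LXDCW

Derivation:
After op 1 (backspace): buf='LXB' cursor=0
After op 2 (home): buf='LXB' cursor=0
After op 3 (end): buf='LXB' cursor=3
After op 4 (insert('Z')): buf='LXBZ' cursor=4
After op 5 (insert('W')): buf='LXBZW' cursor=5
After op 6 (select(2,3) replace("DC")): buf='LXDCZW' cursor=4
After op 7 (delete): buf='LXDCW' cursor=4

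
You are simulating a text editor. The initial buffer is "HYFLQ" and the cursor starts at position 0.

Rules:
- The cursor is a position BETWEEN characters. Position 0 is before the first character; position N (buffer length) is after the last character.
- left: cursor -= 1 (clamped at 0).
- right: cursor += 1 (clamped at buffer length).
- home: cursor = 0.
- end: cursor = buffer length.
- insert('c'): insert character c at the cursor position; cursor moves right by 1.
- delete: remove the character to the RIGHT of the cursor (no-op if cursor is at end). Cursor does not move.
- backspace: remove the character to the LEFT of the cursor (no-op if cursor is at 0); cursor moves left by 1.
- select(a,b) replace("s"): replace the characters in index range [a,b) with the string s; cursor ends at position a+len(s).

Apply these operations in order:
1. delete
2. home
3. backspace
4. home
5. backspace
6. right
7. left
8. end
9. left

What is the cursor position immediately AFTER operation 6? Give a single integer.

Answer: 1

Derivation:
After op 1 (delete): buf='YFLQ' cursor=0
After op 2 (home): buf='YFLQ' cursor=0
After op 3 (backspace): buf='YFLQ' cursor=0
After op 4 (home): buf='YFLQ' cursor=0
After op 5 (backspace): buf='YFLQ' cursor=0
After op 6 (right): buf='YFLQ' cursor=1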